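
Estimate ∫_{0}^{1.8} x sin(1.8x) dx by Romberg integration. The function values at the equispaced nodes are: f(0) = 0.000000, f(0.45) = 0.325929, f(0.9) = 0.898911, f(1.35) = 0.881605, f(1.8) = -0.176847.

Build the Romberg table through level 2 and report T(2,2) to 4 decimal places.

T(0,0) (trapezoid, 1 panel, h=1.8000): -0.159162
T(1,0) (trapezoid, 2 panels, h=0.9000): 0.729439
T(2,0) (trapezoid, 4 panels, h=0.4500): 0.908110
T(1,1) = 0.729439 + (0.729439 − (-0.159162))/3 = 1.025639
T(2,1) = 0.908110 + (0.908110 − 0.729439)/3 = 0.967667
T(2,2) = 0.967667 + (0.967667 − 1.025639)/15 = 0.963802

0.9638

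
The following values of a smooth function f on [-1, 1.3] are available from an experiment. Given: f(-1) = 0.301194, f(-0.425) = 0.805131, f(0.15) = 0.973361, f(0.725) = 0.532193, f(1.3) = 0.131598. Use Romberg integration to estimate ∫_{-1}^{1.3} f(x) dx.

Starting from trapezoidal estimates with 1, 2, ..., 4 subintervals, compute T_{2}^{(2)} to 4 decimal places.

T_{0}^{(0)} (trapezoid, 1 panel, h=2.3000): 0.497711
T_{1}^{(0)} (trapezoid, 2 panels, h=1.1500): 1.368221
T_{2}^{(0)} (trapezoid, 4 panels, h=0.5750): 1.453072
T_{1}^{(1)} = 1.368221 + (1.368221 − 0.497711)/3 = 1.658391
T_{2}^{(1)} = 1.453072 + (1.453072 − 1.368221)/3 = 1.481356
T_{2}^{(2)} = 1.481356 + (1.481356 − 1.658391)/15 = 1.469554

1.4696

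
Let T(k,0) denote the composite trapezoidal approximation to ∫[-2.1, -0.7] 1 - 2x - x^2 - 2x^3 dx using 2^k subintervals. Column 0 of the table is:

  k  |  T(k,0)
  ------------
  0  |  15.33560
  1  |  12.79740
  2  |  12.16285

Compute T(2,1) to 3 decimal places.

Richardson extrapolation on the trapezoidal column (denominator 4−1=3):
T(2,1) = (4·12.16285 − 12.79740) / 3 = 11.95133

11.951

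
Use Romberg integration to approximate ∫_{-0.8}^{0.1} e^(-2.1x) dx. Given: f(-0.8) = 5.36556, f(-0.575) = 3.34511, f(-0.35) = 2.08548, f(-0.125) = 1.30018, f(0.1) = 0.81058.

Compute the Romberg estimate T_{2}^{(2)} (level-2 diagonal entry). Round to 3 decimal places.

T_{0}^{(0)} (trapezoid, 1 panel, h=0.9000): 2.77926
T_{1}^{(0)} (trapezoid, 2 panels, h=0.4500): 2.32810
T_{2}^{(0)} (trapezoid, 4 panels, h=0.2250): 2.20924
T_{1}^{(1)} = 2.32810 + (2.32810 − 2.77926)/3 = 2.17771
T_{2}^{(1)} = 2.20924 + (2.20924 − 2.32810)/3 = 2.16962
T_{2}^{(2)} = 2.16962 + (2.16962 − 2.17771)/15 = 2.16908

2.169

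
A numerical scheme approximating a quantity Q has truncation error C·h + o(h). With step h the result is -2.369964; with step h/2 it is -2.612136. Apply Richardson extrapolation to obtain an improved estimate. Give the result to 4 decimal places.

-2.8543

The leading error scales as h; refining by a factor of 2 reduces it by 2^1 = 2.
Extrapolated value = (2·A(h/2) − A(h)) / (2 − 1)
= (2·(-2.612136) − (-2.369964)) / 1
= -2.854308 / 1 = -2.854308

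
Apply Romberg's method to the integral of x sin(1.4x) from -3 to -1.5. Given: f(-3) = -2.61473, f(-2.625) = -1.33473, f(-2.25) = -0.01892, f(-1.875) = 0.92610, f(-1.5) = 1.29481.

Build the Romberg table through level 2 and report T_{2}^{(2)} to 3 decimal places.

T_{0}^{(0)} (trapezoid, 1 panel, h=1.5000): -0.98994
T_{1}^{(0)} (trapezoid, 2 panels, h=0.7500): -0.50916
T_{2}^{(0)} (trapezoid, 4 panels, h=0.3750): -0.40782
T_{1}^{(1)} = -0.50916 + (-0.50916 − (-0.98994))/3 = -0.34890
T_{2}^{(1)} = -0.40782 + (-0.40782 − (-0.50916))/3 = -0.37404
T_{2}^{(2)} = -0.37404 + (-0.37404 − (-0.34890))/15 = -0.37572

-0.376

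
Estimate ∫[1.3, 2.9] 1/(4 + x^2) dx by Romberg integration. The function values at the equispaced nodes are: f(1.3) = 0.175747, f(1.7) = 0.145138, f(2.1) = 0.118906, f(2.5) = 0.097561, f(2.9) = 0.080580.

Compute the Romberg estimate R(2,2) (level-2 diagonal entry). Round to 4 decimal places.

0.1953

R(0,0) (trapezoid, 1 panel, h=1.6000): 0.205062
R(1,0) (trapezoid, 2 panels, h=0.8000): 0.197656
R(2,0) (trapezoid, 4 panels, h=0.4000): 0.195907
R(1,1) = 0.197656 + (0.197656 − 0.205062)/3 = 0.195187
R(2,1) = 0.195907 + (0.195907 − 0.197656)/3 = 0.195324
R(2,2) = 0.195324 + (0.195324 − 0.195187)/15 = 0.195333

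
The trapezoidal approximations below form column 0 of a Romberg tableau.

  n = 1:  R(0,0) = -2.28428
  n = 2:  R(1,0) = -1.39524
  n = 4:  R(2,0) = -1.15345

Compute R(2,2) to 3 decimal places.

-1.071

Richardson extrapolation on the trapezoidal column (denominator 4−1=3):
R(1,1) = -1.39524 + (-1.39524 − (-2.28428))/3 = -1.09889
R(2,1) = -1.15345 + (-1.15345 − (-1.39524))/3 = -1.07285
R(2,2) = (16·(-1.07285) − (-1.09889)) / 15 = -1.07111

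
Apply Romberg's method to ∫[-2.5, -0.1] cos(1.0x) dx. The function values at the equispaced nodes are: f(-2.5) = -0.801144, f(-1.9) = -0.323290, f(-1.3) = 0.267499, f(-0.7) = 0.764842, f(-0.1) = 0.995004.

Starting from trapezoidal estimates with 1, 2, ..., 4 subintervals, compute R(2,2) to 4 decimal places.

0.4986

R(0,0) (trapezoid, 1 panel, h=2.4000): 0.232632
R(1,0) (trapezoid, 2 panels, h=1.2000): 0.437315
R(2,0) (trapezoid, 4 panels, h=0.6000): 0.483589
R(1,1) = 0.437315 + (0.437315 − 0.232632)/3 = 0.505543
R(2,1) = 0.483589 + (0.483589 − 0.437315)/3 = 0.499014
R(2,2) = 0.499014 + (0.499014 − 0.505543)/15 = 0.498579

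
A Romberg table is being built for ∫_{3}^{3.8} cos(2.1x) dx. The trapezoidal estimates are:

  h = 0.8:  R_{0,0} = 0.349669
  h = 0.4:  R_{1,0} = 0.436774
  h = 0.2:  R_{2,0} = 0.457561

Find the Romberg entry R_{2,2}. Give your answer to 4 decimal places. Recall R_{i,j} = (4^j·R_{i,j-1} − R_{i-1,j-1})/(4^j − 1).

Richardson extrapolation on the trapezoidal column (denominator 4−1=3):
R_{1,1} = (4·0.436774 − 0.349669) / 3 = 0.465809
R_{2,1} = (4·0.457561 − 0.436774) / 3 = 0.464490
R_{2,2} = (16·0.464490 − 0.465809) / 15 = 0.464402

0.4644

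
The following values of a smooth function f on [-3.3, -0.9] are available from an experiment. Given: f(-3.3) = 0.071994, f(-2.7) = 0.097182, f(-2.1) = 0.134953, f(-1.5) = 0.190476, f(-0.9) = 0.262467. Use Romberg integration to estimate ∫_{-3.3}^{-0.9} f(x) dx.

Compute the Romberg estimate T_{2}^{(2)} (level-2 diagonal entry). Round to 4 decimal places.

T_{0}^{(0)} (trapezoid, 1 panel, h=2.4000): 0.401353
T_{1}^{(0)} (trapezoid, 2 panels, h=1.2000): 0.362620
T_{2}^{(0)} (trapezoid, 4 panels, h=0.6000): 0.353905
T_{1}^{(1)} = 0.362620 + (0.362620 − 0.401353)/3 = 0.349709
T_{2}^{(1)} = 0.353905 + (0.353905 − 0.362620)/3 = 0.351000
T_{2}^{(2)} = 0.351000 + (0.351000 − 0.349709)/15 = 0.351086

0.3511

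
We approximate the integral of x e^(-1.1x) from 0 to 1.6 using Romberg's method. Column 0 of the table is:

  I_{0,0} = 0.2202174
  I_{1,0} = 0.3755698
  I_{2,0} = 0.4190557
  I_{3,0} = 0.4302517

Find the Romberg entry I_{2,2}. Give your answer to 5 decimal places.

0.43396

Richardson extrapolation on the trapezoidal column (denominator 4−1=3):
I_{1,1} = (4·0.3755698 − 0.2202174) / 3 = 0.4273539
I_{2,1} = 0.4190557 + (0.4190557 − 0.3755698)/3 = 0.4335510
I_{2,2} = 0.4335510 + (0.4335510 − 0.4273539)/15 = 0.4339641
(Column j=1 coincides with Simpson's rule on the same nodes.)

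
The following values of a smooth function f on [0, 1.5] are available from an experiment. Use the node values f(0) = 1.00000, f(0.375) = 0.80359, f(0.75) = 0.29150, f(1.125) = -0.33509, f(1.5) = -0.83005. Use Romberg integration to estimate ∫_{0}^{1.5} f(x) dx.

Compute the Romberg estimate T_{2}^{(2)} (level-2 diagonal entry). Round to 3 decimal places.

0.328

T_{0}^{(0)} (trapezoid, 1 panel, h=1.5000): 0.12746
T_{1}^{(0)} (trapezoid, 2 panels, h=0.7500): 0.28236
T_{2}^{(0)} (trapezoid, 4 panels, h=0.3750): 0.31687
T_{1}^{(1)} = 0.28236 + (0.28236 − 0.12746)/3 = 0.33399
T_{2}^{(1)} = 0.31687 + (0.31687 − 0.28236)/3 = 0.32837
T_{2}^{(2)} = 0.32837 + (0.32837 − 0.33399)/15 = 0.32800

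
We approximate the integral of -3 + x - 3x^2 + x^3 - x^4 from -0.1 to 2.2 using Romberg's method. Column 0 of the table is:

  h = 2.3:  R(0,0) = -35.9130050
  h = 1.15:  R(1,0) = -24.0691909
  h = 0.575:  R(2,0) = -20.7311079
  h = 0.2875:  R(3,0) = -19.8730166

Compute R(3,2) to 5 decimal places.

-19.58489

R(2,1) = (4·(-20.7311079) − (-24.0691909)) / 3 = -19.6184136
R(3,1) = (4·(-19.8730166) − (-20.7311079)) / 3 = -19.5869862
R(3,2) = -19.5869862 + (-19.5869862 − (-19.6184136))/15 = -19.5848910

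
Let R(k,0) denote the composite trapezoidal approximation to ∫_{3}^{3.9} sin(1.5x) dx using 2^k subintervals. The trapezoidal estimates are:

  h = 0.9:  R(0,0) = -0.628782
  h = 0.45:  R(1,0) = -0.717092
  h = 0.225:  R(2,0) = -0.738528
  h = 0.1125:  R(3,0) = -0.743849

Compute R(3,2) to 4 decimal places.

-0.7456

R(2,1) = (4·(-0.738528) − (-0.717092)) / 3 = -0.745673
R(3,1) = -0.743849 + (-0.743849 − (-0.738528))/3 = -0.745623
R(3,2) = (16·(-0.745623) − (-0.745673)) / 15 = -0.745620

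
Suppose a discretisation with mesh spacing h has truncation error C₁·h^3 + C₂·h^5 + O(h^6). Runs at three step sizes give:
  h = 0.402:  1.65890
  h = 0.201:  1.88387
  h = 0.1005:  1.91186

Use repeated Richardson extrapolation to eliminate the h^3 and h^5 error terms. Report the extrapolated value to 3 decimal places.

1.916

First eliminate the h^3 term (factor 2^3 = 8):
  B₁ = (8·1.88387 − 1.65890)/7 = 1.91601
  B₂ = (8·1.91186 − 1.88387)/7 = 1.91586
Then eliminate the h^5 term (factor 2^5 = 32):
  (32·1.91586 − 1.91601)/31 = 1.91586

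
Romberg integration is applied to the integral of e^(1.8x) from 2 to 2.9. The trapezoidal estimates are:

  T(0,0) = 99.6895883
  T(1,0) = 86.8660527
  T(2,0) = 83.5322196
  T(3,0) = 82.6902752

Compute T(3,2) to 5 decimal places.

T(2,1) = (4·83.5322196 − 86.8660527) / 3 = 82.4209419
T(3,1) = 82.6902752 + (82.6902752 − 83.5322196)/3 = 82.4096271
T(3,2) = 82.4096271 + (82.4096271 − 82.4209419)/15 = 82.4088728

82.40887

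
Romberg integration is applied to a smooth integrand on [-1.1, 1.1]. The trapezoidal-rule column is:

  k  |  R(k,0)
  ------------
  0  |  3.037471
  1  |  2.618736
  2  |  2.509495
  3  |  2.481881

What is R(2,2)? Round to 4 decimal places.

2.4727

Richardson extrapolation on the trapezoidal column (denominator 4−1=3):
R(1,1) = (4·2.618736 − 3.037471) / 3 = 2.479158
R(2,1) = (4·2.509495 − 2.618736) / 3 = 2.473081
R(2,2) = (16·2.473081 − 2.479158) / 15 = 2.472676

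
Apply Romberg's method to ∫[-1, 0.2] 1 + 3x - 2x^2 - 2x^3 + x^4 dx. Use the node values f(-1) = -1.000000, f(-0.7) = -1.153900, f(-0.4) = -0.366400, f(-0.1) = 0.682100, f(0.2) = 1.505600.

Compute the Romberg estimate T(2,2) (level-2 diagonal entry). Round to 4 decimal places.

T(0,0) (trapezoid, 1 panel, h=1.2000): 0.303360
T(1,0) (trapezoid, 2 panels, h=0.6000): -0.068160
T(2,0) (trapezoid, 4 panels, h=0.3000): -0.175620
T(1,1) = -0.068160 + (-0.068160 − 0.303360)/3 = -0.192000
T(2,1) = -0.175620 + (-0.175620 − (-0.068160))/3 = -0.211440
T(2,2) = -0.211440 + (-0.211440 − (-0.192000))/15 = -0.212736

-0.2127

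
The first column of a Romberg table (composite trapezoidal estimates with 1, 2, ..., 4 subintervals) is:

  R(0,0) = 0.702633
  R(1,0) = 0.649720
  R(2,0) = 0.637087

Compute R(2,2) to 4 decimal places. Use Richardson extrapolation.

Richardson extrapolation on the trapezoidal column (denominator 4−1=3):
R(1,1) = 0.649720 + (0.649720 − 0.702633)/3 = 0.632082
R(2,1) = (4·0.637087 − 0.649720) / 3 = 0.632876
R(2,2) = 0.632876 + (0.632876 − 0.632082)/15 = 0.632929

0.6329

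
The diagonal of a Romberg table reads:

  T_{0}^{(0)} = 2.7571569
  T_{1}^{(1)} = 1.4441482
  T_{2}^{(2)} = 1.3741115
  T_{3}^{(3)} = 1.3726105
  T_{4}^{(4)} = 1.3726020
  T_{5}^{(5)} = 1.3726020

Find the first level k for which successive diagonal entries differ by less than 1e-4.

|T_{1}^{(1)} − T_{0}^{(0)}| = 1.3130087 ≥ 1e-4
|T_{2}^{(2)} − T_{1}^{(1)}| = 0.0700367 ≥ 1e-4
|T_{3}^{(3)} − T_{2}^{(2)}| = 0.0015010 ≥ 1e-4
|T_{4}^{(4)} − T_{3}^{(3)}| = 0.0000085 < 1e-4

k = 4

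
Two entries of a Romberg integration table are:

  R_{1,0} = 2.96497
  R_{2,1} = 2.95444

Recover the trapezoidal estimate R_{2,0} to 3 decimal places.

From R_{2,1} = (4·R_{2,0} − R_{1,0})/3, solve for R_{2,0}:
4·R_{2,0} = 3·2.95444 + 2.96497 = 11.82829
R_{2,0} = 2.95707

2.957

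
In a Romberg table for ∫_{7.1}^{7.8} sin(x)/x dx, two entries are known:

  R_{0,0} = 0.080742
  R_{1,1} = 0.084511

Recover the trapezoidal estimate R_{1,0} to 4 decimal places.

0.0836

From R_{1,1} = (4·R_{1,0} − R_{0,0})/3, solve for R_{1,0}:
4·R_{1,0} = 3·0.084511 + 0.080742 = 0.334275
R_{1,0} = 0.083569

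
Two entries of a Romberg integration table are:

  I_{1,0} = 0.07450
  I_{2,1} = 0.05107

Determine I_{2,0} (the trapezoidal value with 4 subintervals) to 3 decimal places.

From I_{2,1} = (4·I_{2,0} − I_{1,0})/3, solve for I_{2,0}:
4·I_{2,0} = 3·0.05107 + 0.07450 = 0.22771
I_{2,0} = 0.05693

0.057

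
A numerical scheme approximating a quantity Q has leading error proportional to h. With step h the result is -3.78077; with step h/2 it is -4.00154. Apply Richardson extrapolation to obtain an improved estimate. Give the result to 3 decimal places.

-4.222

The leading error scales as h; refining by a factor of 2 reduces it by 2^1 = 2.
Extrapolated value = (2·A(h/2) − A(h)) / (2 − 1)
= (2·(-4.00154) − (-3.78077)) / 1
= -4.22231 / 1 = -4.22231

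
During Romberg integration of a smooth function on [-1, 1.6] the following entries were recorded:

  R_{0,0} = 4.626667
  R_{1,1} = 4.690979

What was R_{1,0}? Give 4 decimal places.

4.6749

From R_{1,1} = (4·R_{1,0} − R_{0,0})/3, solve for R_{1,0}:
4·R_{1,0} = 3·4.690979 + 4.626667 = 18.699604
R_{1,0} = 4.674901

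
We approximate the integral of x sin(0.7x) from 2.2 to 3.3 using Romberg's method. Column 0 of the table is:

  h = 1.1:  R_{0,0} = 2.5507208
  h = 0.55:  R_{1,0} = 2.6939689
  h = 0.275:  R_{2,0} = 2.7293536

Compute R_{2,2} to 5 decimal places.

R_{1,1} = 2.6939689 + (2.6939689 − 2.5507208)/3 = 2.7417183
R_{2,1} = 2.7293536 + (2.7293536 − 2.6939689)/3 = 2.7411485
R_{2,2} = 2.7411485 + (2.7411485 − 2.7417183)/15 = 2.7411105

2.74111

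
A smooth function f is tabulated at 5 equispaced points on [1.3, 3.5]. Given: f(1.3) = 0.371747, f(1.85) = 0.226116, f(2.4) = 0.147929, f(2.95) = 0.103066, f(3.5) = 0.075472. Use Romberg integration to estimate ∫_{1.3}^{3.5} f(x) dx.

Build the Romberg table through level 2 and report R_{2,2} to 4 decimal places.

0.3774

R_{0,0} (trapezoid, 1 panel, h=2.2000): 0.491941
R_{1,0} (trapezoid, 2 panels, h=1.1000): 0.408692
R_{2,0} (trapezoid, 4 panels, h=0.5500): 0.385396
R_{1,1} = 0.408692 + (0.408692 − 0.491941)/3 = 0.380942
R_{2,1} = 0.385396 + (0.385396 − 0.408692)/3 = 0.377631
R_{2,2} = 0.377631 + (0.377631 − 0.380942)/15 = 0.377410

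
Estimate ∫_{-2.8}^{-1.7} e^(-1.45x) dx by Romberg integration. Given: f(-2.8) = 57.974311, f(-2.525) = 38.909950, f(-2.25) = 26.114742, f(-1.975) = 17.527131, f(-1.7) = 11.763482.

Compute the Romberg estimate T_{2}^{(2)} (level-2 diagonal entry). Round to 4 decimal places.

T_{0}^{(0)} (trapezoid, 1 panel, h=1.1000): 38.355786
T_{1}^{(0)} (trapezoid, 2 panels, h=0.5500): 33.541001
T_{2}^{(0)} (trapezoid, 4 panels, h=0.2750): 32.290698
T_{1}^{(1)} = 33.541001 + (33.541001 − 38.355786)/3 = 31.936073
T_{2}^{(1)} = 32.290698 + (32.290698 − 33.541001)/3 = 31.873930
T_{2}^{(2)} = 31.873930 + (31.873930 − 31.936073)/15 = 31.869787

31.8698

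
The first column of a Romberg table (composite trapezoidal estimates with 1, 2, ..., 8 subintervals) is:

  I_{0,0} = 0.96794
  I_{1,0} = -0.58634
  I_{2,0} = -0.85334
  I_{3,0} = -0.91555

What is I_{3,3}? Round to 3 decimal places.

-0.936

Richardson extrapolation on the trapezoidal column (denominator 4−1=3):
I_{1,1} = (4·(-0.58634) − 0.96794) / 3 = -1.10443
I_{2,1} = -0.85334 + (-0.85334 − (-0.58634))/3 = -0.94234
I_{3,1} = (4·(-0.91555) − (-0.85334)) / 3 = -0.93629
I_{2,2} = (16·(-0.94234) − (-1.10443)) / 15 = -0.93153
I_{3,2} = (16·(-0.93629) − (-0.94234)) / 15 = -0.93589
I_{3,3} = (64·(-0.93589) − (-0.93153)) / 63 = -0.93596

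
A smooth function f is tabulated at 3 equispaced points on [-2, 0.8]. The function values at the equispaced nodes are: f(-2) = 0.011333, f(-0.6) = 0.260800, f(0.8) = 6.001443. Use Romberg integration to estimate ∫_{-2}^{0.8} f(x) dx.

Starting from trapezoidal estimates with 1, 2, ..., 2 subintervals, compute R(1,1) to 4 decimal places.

R(0,0) (trapezoid, 1 panel, h=2.8000): 8.417886
R(1,0) (trapezoid, 2 panels, h=1.4000): 4.574063
R(1,1) = 4.574063 + (4.574063 − 8.417886)/3 = 3.292789

3.2928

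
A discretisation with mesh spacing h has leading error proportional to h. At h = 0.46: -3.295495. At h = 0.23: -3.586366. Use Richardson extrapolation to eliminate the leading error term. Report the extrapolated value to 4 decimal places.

Extrapolated value = (2·A(h/2) − A(h)) / (2 − 1)
= (2·(-3.586366) − (-3.295495)) / 1
= -3.877237 / 1 = -3.877237

-3.8772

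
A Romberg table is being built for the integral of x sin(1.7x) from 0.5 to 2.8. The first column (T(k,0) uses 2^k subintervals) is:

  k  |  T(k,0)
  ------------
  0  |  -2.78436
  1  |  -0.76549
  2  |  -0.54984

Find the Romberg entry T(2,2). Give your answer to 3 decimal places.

Richardson extrapolation on the trapezoidal column (denominator 4−1=3):
T(1,1) = -0.76549 + (-0.76549 − (-2.78436))/3 = -0.09253
T(2,1) = -0.54984 + (-0.54984 − (-0.76549))/3 = -0.47796
T(2,2) = -0.47796 + (-0.47796 − (-0.09253))/15 = -0.50366

-0.504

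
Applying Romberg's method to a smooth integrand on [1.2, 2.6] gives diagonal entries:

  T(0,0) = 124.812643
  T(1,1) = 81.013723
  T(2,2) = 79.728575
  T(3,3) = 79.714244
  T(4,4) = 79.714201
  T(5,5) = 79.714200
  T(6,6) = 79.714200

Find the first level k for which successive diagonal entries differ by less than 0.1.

|T(1,1) − T(0,0)| = 43.798920 ≥ 0.1
|T(2,2) − T(1,1)| = 1.285148 ≥ 0.1
|T(3,3) − T(2,2)| = 0.014331 < 0.1

k = 3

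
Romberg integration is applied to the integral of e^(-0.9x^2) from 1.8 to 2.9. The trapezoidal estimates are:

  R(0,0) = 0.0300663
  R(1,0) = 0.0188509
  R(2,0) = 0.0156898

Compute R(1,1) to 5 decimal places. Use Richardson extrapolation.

R(1,1) = 0.0188509 + (0.0188509 − 0.0300663)/3 = 0.0151124

0.01511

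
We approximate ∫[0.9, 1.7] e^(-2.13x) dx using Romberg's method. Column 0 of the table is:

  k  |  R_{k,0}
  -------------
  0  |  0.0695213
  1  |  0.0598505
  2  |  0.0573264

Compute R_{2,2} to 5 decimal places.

0.05648

R_{1,1} = (4·0.0598505 − 0.0695213) / 3 = 0.0566269
R_{2,1} = (4·0.0573264 − 0.0598505) / 3 = 0.0564850
R_{2,2} = (16·0.0564850 − 0.0566269) / 15 = 0.0564755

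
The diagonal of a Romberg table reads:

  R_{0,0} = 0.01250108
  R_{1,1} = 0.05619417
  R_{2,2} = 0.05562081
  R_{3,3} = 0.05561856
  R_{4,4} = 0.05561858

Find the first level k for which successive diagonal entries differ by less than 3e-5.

k = 3

|R_{1,1} − R_{0,0}| = 0.04369309 ≥ 3e-5
|R_{2,2} − R_{1,1}| = 0.00057336 ≥ 3e-5
|R_{3,3} − R_{2,2}| = 0.00000225 < 3e-5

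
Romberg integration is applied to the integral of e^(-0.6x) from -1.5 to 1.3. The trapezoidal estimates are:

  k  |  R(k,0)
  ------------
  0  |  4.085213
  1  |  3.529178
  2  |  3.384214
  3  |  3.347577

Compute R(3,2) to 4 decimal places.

3.3353

Richardson extrapolation on the trapezoidal column (denominator 4−1=3):
R(2,1) = 3.384214 + (3.384214 − 3.529178)/3 = 3.335893
R(3,1) = 3.347577 + (3.347577 − 3.384214)/3 = 3.335365
R(3,2) = 3.335365 + (3.335365 − 3.335893)/15 = 3.335330
(Column j=1 coincides with Simpson's rule on the same nodes.)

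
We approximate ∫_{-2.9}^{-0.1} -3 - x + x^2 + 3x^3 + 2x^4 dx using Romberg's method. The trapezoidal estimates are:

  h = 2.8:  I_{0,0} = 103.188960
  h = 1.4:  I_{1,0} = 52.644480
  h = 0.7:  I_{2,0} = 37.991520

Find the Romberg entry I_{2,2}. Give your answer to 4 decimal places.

Richardson extrapolation on the trapezoidal column (denominator 4−1=3):
I_{1,1} = 52.644480 + (52.644480 − 103.188960)/3 = 35.796320
I_{2,1} = (4·37.991520 − 52.644480) / 3 = 33.107200
I_{2,2} = 33.107200 + (33.107200 − 35.796320)/15 = 32.927925

32.9279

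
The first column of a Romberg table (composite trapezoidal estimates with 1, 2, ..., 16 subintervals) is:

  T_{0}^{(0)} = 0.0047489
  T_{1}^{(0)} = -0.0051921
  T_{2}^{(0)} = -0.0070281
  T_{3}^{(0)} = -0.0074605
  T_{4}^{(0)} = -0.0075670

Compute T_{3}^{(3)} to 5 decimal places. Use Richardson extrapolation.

Richardson extrapolation on the trapezoidal column (denominator 4−1=3):
T_{1}^{(1)} = -0.0051921 + (-0.0051921 − 0.0047489)/3 = -0.0085058
T_{2}^{(1)} = (4·(-0.0070281) − (-0.0051921)) / 3 = -0.0076401
T_{3}^{(1)} = -0.0074605 + (-0.0074605 − (-0.0070281))/3 = -0.0076046
T_{2}^{(2)} = -0.0076401 + (-0.0076401 − (-0.0085058))/15 = -0.0075824
T_{3}^{(2)} = -0.0076046 + (-0.0076046 − (-0.0076401))/15 = -0.0076022
T_{3}^{(3)} = -0.0076022 + (-0.0076022 − (-0.0075824))/63 = -0.0076025

-0.00760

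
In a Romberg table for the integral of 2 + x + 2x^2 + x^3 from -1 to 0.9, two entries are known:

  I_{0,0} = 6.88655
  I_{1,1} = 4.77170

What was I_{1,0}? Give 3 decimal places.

From I_{1,1} = (4·I_{1,0} − I_{0,0})/3, solve for I_{1,0}:
4·I_{1,0} = 3·4.77170 + 6.88655 = 21.20165
I_{1,0} = 5.30041

5.300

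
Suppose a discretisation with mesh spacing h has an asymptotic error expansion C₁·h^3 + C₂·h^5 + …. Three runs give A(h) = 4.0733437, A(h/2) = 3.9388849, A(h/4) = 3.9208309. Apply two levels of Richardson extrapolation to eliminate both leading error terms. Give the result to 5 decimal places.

First eliminate the h^3 term (factor 2^3 = 8):
  B₁ = (8·3.9388849 − 4.0733437)/7 = 3.9196765
  B₂ = (8·3.9208309 − 3.9388849)/7 = 3.9182518
Then eliminate the h^5 term (factor 2^5 = 32):
  (32·3.9182518 − 3.9196765)/31 = 3.9182058

3.91821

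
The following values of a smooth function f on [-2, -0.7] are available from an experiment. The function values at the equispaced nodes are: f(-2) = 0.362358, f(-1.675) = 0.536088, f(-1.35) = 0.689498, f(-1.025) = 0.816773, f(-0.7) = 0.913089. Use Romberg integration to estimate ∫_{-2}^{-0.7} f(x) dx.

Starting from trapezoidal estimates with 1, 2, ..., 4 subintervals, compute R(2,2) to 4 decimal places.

R(0,0) (trapezoid, 1 panel, h=1.3000): 0.829041
R(1,0) (trapezoid, 2 panels, h=0.6500): 0.862694
R(2,0) (trapezoid, 4 panels, h=0.3250): 0.871027
R(1,1) = 0.862694 + (0.862694 − 0.829041)/3 = 0.873912
R(2,1) = 0.871027 + (0.871027 − 0.862694)/3 = 0.873805
R(2,2) = 0.873805 + (0.873805 − 0.873912)/15 = 0.873798

0.8738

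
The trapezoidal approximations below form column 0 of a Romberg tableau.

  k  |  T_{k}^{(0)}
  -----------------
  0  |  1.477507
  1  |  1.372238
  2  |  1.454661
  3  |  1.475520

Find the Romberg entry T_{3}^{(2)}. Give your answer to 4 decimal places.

Richardson extrapolation on the trapezoidal column (denominator 4−1=3):
T_{2}^{(1)} = 1.454661 + (1.454661 − 1.372238)/3 = 1.482135
T_{3}^{(1)} = 1.475520 + (1.475520 − 1.454661)/3 = 1.482473
T_{3}^{(2)} = 1.482473 + (1.482473 − 1.482135)/15 = 1.482496

1.4825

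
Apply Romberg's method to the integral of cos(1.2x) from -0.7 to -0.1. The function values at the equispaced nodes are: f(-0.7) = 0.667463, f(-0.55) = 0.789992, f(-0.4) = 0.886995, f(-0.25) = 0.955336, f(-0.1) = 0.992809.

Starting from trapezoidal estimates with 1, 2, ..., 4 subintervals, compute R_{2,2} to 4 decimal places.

0.5208

R_{0,0} (trapezoid, 1 panel, h=0.6000): 0.498082
R_{1,0} (trapezoid, 2 panels, h=0.3000): 0.515139
R_{2,0} (trapezoid, 4 panels, h=0.1500): 0.519369
R_{1,1} = 0.515139 + (0.515139 − 0.498082)/3 = 0.520825
R_{2,1} = 0.519369 + (0.519369 − 0.515139)/3 = 0.520779
R_{2,2} = 0.520779 + (0.520779 − 0.520825)/15 = 0.520776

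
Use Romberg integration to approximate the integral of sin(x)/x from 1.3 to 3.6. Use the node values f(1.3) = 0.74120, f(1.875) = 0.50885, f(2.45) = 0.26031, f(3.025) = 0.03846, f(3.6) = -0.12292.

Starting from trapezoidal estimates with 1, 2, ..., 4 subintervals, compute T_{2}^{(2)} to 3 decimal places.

0.638

T_{0}^{(0)} (trapezoid, 1 panel, h=2.3000): 0.71102
T_{1}^{(0)} (trapezoid, 2 panels, h=1.1500): 0.65487
T_{2}^{(0)} (trapezoid, 4 panels, h=0.5750): 0.64214
T_{1}^{(1)} = 0.65487 + (0.65487 − 0.71102)/3 = 0.63615
T_{2}^{(1)} = 0.64214 + (0.64214 − 0.65487)/3 = 0.63790
T_{2}^{(2)} = 0.63790 + (0.63790 − 0.63615)/15 = 0.63802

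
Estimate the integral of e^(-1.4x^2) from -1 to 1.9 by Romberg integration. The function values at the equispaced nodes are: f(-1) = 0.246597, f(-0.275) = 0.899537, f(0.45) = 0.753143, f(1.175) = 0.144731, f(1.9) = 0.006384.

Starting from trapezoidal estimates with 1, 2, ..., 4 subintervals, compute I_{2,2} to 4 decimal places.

1.4250

I_{0,0} (trapezoid, 1 panel, h=2.9000): 0.366822
I_{1,0} (trapezoid, 2 panels, h=1.4500): 1.275469
I_{2,0} (trapezoid, 4 panels, h=0.7250): 1.394829
I_{1,1} = 1.275469 + (1.275469 − 0.366822)/3 = 1.578351
I_{2,1} = 1.394829 + (1.394829 − 1.275469)/3 = 1.434616
I_{2,2} = 1.434616 + (1.434616 − 1.578351)/15 = 1.425034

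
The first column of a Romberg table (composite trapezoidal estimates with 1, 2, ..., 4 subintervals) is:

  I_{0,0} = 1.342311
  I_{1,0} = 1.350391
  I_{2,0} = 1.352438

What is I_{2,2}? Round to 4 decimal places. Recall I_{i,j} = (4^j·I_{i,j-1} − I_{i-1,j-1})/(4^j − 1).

Richardson extrapolation on the trapezoidal column (denominator 4−1=3):
I_{1,1} = 1.350391 + (1.350391 − 1.342311)/3 = 1.353084
I_{2,1} = 1.352438 + (1.352438 − 1.350391)/3 = 1.353120
I_{2,2} = 1.353120 + (1.353120 − 1.353084)/15 = 1.353122

1.3531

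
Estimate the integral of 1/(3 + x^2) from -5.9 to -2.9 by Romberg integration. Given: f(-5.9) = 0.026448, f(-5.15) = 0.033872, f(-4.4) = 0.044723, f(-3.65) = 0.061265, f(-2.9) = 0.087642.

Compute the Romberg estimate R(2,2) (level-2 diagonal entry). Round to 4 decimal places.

R(0,0) (trapezoid, 1 panel, h=3.0000): 0.171135
R(1,0) (trapezoid, 2 panels, h=1.5000): 0.152652
R(2,0) (trapezoid, 4 panels, h=0.7500): 0.147679
R(1,1) = 0.152652 + (0.152652 − 0.171135)/3 = 0.146491
R(2,1) = 0.147679 + (0.147679 − 0.152652)/3 = 0.146021
R(2,2) = 0.146021 + (0.146021 − 0.146491)/15 = 0.145990

0.1460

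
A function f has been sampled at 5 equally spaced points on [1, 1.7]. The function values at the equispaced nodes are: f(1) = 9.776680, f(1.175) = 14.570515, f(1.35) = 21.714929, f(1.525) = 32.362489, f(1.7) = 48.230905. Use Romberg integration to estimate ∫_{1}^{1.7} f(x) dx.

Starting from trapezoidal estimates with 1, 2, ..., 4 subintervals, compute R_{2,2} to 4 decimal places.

16.8660

R_{0,0} (trapezoid, 1 panel, h=0.7000): 20.302655
R_{1,0} (trapezoid, 2 panels, h=0.3500): 17.751553
R_{2,0} (trapezoid, 4 panels, h=0.1750): 17.089052
R_{1,1} = 17.751553 + (17.751553 − 20.302655)/3 = 16.901186
R_{2,1} = 17.089052 + (17.089052 − 17.751553)/3 = 16.868218
R_{2,2} = 16.868218 + (16.868218 − 16.901186)/15 = 16.866020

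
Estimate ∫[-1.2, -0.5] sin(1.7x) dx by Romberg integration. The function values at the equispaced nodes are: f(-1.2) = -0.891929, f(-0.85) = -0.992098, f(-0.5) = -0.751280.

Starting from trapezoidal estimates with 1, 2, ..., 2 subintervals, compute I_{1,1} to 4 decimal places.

-0.6547

I_{0,0} (trapezoid, 1 panel, h=0.7000): -0.575123
I_{1,0} (trapezoid, 2 panels, h=0.3500): -0.634796
I_{1,1} = -0.634796 + (-0.634796 − (-0.575123))/3 = -0.654687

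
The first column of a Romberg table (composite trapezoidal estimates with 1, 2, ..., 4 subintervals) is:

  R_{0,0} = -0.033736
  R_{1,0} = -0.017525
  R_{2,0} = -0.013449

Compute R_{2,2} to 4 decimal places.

-0.0121

R_{1,1} = (4·(-0.017525) − (-0.033736)) / 3 = -0.012121
R_{2,1} = (4·(-0.013449) − (-0.017525)) / 3 = -0.012090
R_{2,2} = (16·(-0.012090) − (-0.012121)) / 15 = -0.012088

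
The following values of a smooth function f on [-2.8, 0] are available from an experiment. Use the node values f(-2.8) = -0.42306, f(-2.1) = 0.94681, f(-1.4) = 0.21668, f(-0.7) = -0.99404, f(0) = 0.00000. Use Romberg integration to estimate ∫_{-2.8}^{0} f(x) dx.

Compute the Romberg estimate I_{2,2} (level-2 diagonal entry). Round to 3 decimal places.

-0.058

I_{0,0} (trapezoid, 1 panel, h=2.8000): -0.59228
I_{1,0} (trapezoid, 2 panels, h=1.4000): 0.00721
I_{2,0} (trapezoid, 4 panels, h=0.7000): -0.02946
I_{1,1} = 0.00721 + (0.00721 − (-0.59228))/3 = 0.20704
I_{2,1} = -0.02946 + (-0.02946 − 0.00721)/3 = -0.04168
I_{2,2} = -0.04168 + (-0.04168 − 0.20704)/15 = -0.05826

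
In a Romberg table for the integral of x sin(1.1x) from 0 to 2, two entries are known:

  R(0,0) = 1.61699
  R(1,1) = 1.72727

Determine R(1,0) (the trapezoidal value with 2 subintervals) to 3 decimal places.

1.700

From R(1,1) = (4·R(1,0) − R(0,0))/3, solve for R(1,0):
4·R(1,0) = 3·1.72727 + 1.61699 = 6.79880
R(1,0) = 1.69970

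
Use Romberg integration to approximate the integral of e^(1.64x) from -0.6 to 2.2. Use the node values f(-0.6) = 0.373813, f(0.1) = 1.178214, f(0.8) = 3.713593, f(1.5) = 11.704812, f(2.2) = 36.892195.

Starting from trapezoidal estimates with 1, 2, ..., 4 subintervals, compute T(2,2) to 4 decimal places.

22.3279

T(0,0) (trapezoid, 1 panel, h=2.8000): 52.172411
T(1,0) (trapezoid, 2 panels, h=1.4000): 31.285236
T(2,0) (trapezoid, 4 panels, h=0.7000): 24.660736
T(1,1) = 31.285236 + (31.285236 − 52.172411)/3 = 24.322844
T(2,1) = 24.660736 + (24.660736 − 31.285236)/3 = 22.452569
T(2,2) = 22.452569 + (22.452569 − 24.322844)/15 = 22.327884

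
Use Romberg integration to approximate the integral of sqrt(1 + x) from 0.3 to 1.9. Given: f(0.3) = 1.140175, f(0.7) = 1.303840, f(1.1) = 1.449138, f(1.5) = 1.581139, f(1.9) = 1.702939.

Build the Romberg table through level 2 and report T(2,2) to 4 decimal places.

T(0,0) (trapezoid, 1 panel, h=1.6000): 2.274491
T(1,0) (trapezoid, 2 panels, h=0.8000): 2.296556
T(2,0) (trapezoid, 4 panels, h=0.4000): 2.302270
T(1,1) = 2.296556 + (2.296556 − 2.274491)/3 = 2.303911
T(2,1) = 2.302270 + (2.302270 − 2.296556)/3 = 2.304175
T(2,2) = 2.304175 + (2.304175 − 2.303911)/15 = 2.304193

2.3042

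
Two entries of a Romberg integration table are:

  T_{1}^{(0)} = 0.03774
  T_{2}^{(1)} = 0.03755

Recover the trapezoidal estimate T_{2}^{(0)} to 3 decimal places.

From T_{2}^{(1)} = (4·T_{2}^{(0)} − T_{1}^{(0)})/3, solve for T_{2}^{(0)}:
4·T_{2}^{(0)} = 3·0.03755 + 0.03774 = 0.15039
T_{2}^{(0)} = 0.03760

0.038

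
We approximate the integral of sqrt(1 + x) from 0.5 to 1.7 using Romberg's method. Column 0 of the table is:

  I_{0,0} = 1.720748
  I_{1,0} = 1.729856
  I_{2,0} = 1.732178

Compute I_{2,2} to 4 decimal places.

1.7330

I_{1,1} = (4·1.729856 − 1.720748) / 3 = 1.732892
I_{2,1} = (4·1.732178 − 1.729856) / 3 = 1.732952
I_{2,2} = (16·1.732952 − 1.732892) / 15 = 1.732956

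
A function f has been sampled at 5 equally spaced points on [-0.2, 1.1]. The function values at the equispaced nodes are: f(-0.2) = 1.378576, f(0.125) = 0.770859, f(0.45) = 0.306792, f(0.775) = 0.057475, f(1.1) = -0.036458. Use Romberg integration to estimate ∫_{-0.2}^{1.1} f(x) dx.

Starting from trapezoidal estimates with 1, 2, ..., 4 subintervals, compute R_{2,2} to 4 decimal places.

R_{0,0} (trapezoid, 1 panel, h=1.3000): 0.872377
R_{1,0} (trapezoid, 2 panels, h=0.6500): 0.635603
R_{2,0} (trapezoid, 4 panels, h=0.3250): 0.587010
R_{1,1} = 0.635603 + (0.635603 − 0.872377)/3 = 0.556678
R_{2,1} = 0.587010 + (0.587010 − 0.635603)/3 = 0.570812
R_{2,2} = 0.570812 + (0.570812 − 0.556678)/15 = 0.571754

0.5718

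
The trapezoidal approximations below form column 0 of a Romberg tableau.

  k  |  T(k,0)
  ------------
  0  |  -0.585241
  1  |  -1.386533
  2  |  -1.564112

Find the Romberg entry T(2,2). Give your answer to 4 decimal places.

-1.6213

Richardson extrapolation on the trapezoidal column (denominator 4−1=3):
T(1,1) = -1.386533 + (-1.386533 − (-0.585241))/3 = -1.653630
T(2,1) = -1.564112 + (-1.564112 − (-1.386533))/3 = -1.623305
T(2,2) = -1.623305 + (-1.623305 − (-1.653630))/15 = -1.621283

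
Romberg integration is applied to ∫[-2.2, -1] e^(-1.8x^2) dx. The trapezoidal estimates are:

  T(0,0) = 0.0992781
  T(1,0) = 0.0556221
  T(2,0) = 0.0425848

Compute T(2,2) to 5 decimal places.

0.03805

Richardson extrapolation on the trapezoidal column (denominator 4−1=3):
T(1,1) = (4·0.0556221 − 0.0992781) / 3 = 0.0410701
T(2,1) = 0.0425848 + (0.0425848 − 0.0556221)/3 = 0.0382390
T(2,2) = 0.0382390 + (0.0382390 − 0.0410701)/15 = 0.0380503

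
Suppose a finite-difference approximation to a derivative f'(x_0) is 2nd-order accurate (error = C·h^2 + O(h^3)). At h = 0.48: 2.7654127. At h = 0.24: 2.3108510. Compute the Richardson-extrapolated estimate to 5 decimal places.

Extrapolated value = (4·A(h/2) − A(h)) / (4 − 1)
= (4·2.3108510 − 2.7654127) / 3
= 6.4779913 / 3 = 2.1593304

2.15933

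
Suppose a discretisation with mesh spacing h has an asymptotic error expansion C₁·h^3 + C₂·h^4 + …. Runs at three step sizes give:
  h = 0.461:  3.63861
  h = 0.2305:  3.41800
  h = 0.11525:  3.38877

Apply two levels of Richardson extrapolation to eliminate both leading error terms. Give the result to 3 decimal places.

3.384

First eliminate the h^3 term (factor 2^3 = 8):
  B₁ = (8·3.41800 − 3.63861)/7 = 3.38648
  B₂ = (8·3.38877 − 3.41800)/7 = 3.38459
Then eliminate the h^4 term (factor 2^4 = 16):
  (16·3.38459 − 3.38648)/15 = 3.38446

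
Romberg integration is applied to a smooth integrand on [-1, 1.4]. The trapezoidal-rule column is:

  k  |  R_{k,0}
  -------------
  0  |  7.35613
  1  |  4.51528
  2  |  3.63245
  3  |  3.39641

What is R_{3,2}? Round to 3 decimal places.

3.316

Richardson extrapolation on the trapezoidal column (denominator 4−1=3):
R_{2,1} = (4·3.63245 − 4.51528) / 3 = 3.33817
R_{3,1} = (4·3.39641 − 3.63245) / 3 = 3.31773
R_{3,2} = 3.31773 + (3.31773 − 3.33817)/15 = 3.31637
(Column j=1 coincides with Simpson's rule on the same nodes.)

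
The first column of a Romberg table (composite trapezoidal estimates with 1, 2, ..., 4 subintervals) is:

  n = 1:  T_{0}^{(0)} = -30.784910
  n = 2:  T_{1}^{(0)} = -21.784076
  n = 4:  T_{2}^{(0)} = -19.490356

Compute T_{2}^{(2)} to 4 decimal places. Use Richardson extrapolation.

T_{1}^{(1)} = -21.784076 + (-21.784076 − (-30.784910))/3 = -18.783798
T_{2}^{(1)} = (4·(-19.490356) − (-21.784076)) / 3 = -18.725783
T_{2}^{(2)} = -18.725783 + (-18.725783 − (-18.783798))/15 = -18.721915

-18.7219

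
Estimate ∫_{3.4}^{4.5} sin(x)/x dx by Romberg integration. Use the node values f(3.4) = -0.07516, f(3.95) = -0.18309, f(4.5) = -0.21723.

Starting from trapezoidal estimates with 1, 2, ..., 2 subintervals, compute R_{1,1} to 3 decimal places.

R_{0,0} (trapezoid, 1 panel, h=1.1000): -0.16081
R_{1,0} (trapezoid, 2 panels, h=0.5500): -0.18111
R_{1,1} = -0.18111 + (-0.18111 − (-0.16081))/3 = -0.18788

-0.188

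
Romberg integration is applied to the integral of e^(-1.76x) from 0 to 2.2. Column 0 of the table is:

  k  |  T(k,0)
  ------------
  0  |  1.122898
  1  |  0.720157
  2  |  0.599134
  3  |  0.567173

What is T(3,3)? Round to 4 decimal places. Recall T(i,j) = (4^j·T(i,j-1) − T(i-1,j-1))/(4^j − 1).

0.5564

Richardson extrapolation on the trapezoidal column (denominator 4−1=3):
T(1,1) = 0.720157 + (0.720157 − 1.122898)/3 = 0.585910
T(2,1) = (4·0.599134 − 0.720157) / 3 = 0.558793
T(3,1) = 0.567173 + (0.567173 − 0.599134)/3 = 0.556519
T(2,2) = (16·0.558793 − 0.585910) / 15 = 0.556985
T(3,2) = 0.556519 + (0.556519 − 0.558793)/15 = 0.556367
T(3,3) = 0.556367 + (0.556367 − 0.556985)/63 = 0.556357
(Column j=1 coincides with Simpson's rule on the same nodes.)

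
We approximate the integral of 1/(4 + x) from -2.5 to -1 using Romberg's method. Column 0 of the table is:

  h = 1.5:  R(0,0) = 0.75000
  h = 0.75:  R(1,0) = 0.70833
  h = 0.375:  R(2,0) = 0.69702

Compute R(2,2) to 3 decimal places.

0.693

Richardson extrapolation on the trapezoidal column (denominator 4−1=3):
R(1,1) = 0.70833 + (0.70833 − 0.75000)/3 = 0.69444
R(2,1) = 0.69702 + (0.69702 − 0.70833)/3 = 0.69325
R(2,2) = (16·0.69325 − 0.69444) / 15 = 0.69317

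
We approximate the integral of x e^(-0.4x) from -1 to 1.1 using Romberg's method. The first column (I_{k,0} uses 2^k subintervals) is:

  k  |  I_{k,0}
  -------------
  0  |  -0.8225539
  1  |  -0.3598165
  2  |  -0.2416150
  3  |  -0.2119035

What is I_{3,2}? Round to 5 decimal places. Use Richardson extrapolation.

-0.20199

Richardson extrapolation on the trapezoidal column (denominator 4−1=3):
I_{2,1} = -0.2416150 + (-0.2416150 − (-0.3598165))/3 = -0.2022145
I_{3,1} = (4·(-0.2119035) − (-0.2416150)) / 3 = -0.2019997
I_{3,2} = -0.2019997 + (-0.2019997 − (-0.2022145))/15 = -0.2019854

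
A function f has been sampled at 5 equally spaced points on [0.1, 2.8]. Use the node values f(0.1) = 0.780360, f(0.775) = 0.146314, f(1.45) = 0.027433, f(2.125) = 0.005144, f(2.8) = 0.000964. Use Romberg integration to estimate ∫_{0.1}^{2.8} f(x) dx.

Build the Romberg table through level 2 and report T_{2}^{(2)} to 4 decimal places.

T_{0}^{(0)} (trapezoid, 1 panel, h=2.7000): 1.054787
T_{1}^{(0)} (trapezoid, 2 panels, h=1.3500): 0.564428
T_{2}^{(0)} (trapezoid, 4 panels, h=0.6750): 0.384448
T_{1}^{(1)} = 0.564428 + (0.564428 − 1.054787)/3 = 0.400975
T_{2}^{(1)} = 0.384448 + (0.384448 − 0.564428)/3 = 0.324455
T_{2}^{(2)} = 0.324455 + (0.324455 − 0.400975)/15 = 0.319354

0.3194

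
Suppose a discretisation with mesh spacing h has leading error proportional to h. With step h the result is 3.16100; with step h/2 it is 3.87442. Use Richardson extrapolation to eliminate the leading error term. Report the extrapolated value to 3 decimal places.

4.588

Extrapolated value = (2·A(h/2) − A(h)) / (2 − 1)
= (2·3.87442 − 3.16100) / 1
= 4.58784 / 1 = 4.58784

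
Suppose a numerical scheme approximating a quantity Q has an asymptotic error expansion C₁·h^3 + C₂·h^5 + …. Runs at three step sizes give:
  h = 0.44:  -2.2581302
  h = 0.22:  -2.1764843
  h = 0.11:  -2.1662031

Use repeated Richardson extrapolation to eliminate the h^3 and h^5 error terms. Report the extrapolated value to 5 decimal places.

First eliminate the h^3 term (factor 2^3 = 8):
  B₁ = (8·(-2.1764843) − (-2.2581302))/7 = -2.1648206
  B₂ = (8·(-2.1662031) − (-2.1764843))/7 = -2.1647344
Then eliminate the h^5 term (factor 2^5 = 32):
  (32·(-2.1647344) − (-2.1648206))/31 = -2.1647316

-2.16473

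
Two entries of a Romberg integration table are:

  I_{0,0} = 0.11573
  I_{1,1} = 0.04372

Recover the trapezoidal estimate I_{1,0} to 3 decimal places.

0.062

From I_{1,1} = (4·I_{1,0} − I_{0,0})/3, solve for I_{1,0}:
4·I_{1,0} = 3·0.04372 + 0.11573 = 0.24689
I_{1,0} = 0.06172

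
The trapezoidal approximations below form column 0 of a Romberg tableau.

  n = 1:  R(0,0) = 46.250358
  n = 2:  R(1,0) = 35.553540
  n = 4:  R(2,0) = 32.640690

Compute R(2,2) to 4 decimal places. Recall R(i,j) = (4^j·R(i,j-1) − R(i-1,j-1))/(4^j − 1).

31.6485

Richardson extrapolation on the trapezoidal column (denominator 4−1=3):
R(1,1) = (4·35.553540 − 46.250358) / 3 = 31.987934
R(2,1) = 32.640690 + (32.640690 − 35.553540)/3 = 31.669740
R(2,2) = 31.669740 + (31.669740 − 31.987934)/15 = 31.648527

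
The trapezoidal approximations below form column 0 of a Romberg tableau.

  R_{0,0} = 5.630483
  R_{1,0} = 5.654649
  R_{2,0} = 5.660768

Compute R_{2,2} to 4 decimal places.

Richardson extrapolation on the trapezoidal column (denominator 4−1=3):
R_{1,1} = (4·5.654649 − 5.630483) / 3 = 5.662704
R_{2,1} = (4·5.660768 − 5.654649) / 3 = 5.662808
R_{2,2} = (16·5.662808 − 5.662704) / 15 = 5.662815

5.6628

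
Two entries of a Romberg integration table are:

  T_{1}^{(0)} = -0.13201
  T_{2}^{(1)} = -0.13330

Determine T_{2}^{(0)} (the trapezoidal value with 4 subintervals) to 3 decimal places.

-0.133

From T_{2}^{(1)} = (4·T_{2}^{(0)} − T_{1}^{(0)})/3, solve for T_{2}^{(0)}:
4·T_{2}^{(0)} = 3·(-0.13330) + (-0.13201) = -0.53191
T_{2}^{(0)} = -0.13298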